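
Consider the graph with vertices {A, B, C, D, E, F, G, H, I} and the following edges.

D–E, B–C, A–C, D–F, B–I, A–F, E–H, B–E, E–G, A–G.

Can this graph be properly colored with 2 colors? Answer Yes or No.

No

The cycle C-B-E-G-A-C has odd length 5, so it cannot be 2-colored; at least 3 colors are needed.
So 2 colors are not enough.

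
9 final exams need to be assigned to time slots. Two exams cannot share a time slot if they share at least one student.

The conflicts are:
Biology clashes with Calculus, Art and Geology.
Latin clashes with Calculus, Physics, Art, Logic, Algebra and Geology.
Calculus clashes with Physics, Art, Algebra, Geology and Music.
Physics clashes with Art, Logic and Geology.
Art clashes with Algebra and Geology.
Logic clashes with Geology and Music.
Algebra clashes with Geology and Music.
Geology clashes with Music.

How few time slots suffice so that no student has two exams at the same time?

Latin, Calculus, Physics, Art, Geology are mutually in conflict, so at least 5 time slots are needed.
Using 5 time slots: Biology=4, Latin=4, Calculus=2, Physics=5, Art=3, Logic=2, Algebra=5, Geology=1, Music=3. Each listed conflict is separated.

5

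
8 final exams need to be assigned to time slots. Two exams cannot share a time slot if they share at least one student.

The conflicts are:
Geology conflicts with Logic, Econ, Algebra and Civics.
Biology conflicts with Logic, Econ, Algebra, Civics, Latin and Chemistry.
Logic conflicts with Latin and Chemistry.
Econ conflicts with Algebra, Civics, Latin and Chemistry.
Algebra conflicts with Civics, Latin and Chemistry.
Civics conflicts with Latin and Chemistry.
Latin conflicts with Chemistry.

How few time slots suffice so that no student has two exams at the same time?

Biology, Econ, Algebra, Civics, Latin, Chemistry pairwise conflict, so at least 6 time slots are needed.
6 time slots suffice: time slot 1 → {Logic, Civics}; time slot 2 → {Geology, Biology}; time slot 3 → {Econ}; time slot 4 → {Latin}; time slot 5 → {Algebra}; time slot 6 → {Chemistry}. No two conflicting exams share a time slot.

6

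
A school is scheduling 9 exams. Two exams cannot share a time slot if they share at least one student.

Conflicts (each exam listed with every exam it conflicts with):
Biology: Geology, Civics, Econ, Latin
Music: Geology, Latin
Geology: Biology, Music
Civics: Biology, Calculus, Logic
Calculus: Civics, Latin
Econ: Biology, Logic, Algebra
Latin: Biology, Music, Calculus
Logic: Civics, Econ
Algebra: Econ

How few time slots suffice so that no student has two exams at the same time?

2

Calculus and Latin conflict, so at least 2 time slots are needed.
2 time slots suffice: time slot 1 → {Biology, Music, Calculus, Logic, Algebra}; time slot 2 → {Geology, Civics, Econ, Latin}. Each listed conflict is separated.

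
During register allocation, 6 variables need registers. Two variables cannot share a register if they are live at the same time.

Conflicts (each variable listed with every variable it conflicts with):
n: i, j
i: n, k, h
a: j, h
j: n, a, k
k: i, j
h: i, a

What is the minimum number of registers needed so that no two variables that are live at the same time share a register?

The cycle a-h-i-k-j-a has odd length 5, so it cannot be 2-colored; at least 3 registers are needed.
3 registers suffice: register 1 → {i, j}; register 2 → {n, k, h}; register 3 → {a}. Each listed conflict is separated.

3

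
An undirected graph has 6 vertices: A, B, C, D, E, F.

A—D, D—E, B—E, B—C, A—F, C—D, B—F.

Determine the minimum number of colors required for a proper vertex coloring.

The cycle F-B-C-D-A-F has odd length 5, so it cannot be 2-colored; at least 3 colors are needed.
3 colors suffice: color 1 → {B, D}; color 2 → {C, E, F}; color 3 → {A}. Every edge joins two different colors.

3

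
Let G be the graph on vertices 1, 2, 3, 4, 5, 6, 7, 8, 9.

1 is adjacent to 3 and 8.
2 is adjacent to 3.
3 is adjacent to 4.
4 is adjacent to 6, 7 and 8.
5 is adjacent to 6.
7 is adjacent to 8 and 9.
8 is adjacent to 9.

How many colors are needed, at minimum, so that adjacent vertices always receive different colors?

7, 8, 9 are mutually adjacent, so at least 3 colors are needed.
3 colors suffice: color a → {3, 6, 8}; color b → {1, 2, 4, 5, 9}; color c → {7}. No two adjacent vertices share a color.

3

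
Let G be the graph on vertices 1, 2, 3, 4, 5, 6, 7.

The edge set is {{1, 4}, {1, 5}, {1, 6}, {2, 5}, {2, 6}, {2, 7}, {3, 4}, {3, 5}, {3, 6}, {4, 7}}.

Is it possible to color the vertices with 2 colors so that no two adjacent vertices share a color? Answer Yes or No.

The cycle 7-4-1-6-2-7 has odd length 5, so it cannot be 2-colored; at least 3 colors are needed.
So 2 colors are not enough.

No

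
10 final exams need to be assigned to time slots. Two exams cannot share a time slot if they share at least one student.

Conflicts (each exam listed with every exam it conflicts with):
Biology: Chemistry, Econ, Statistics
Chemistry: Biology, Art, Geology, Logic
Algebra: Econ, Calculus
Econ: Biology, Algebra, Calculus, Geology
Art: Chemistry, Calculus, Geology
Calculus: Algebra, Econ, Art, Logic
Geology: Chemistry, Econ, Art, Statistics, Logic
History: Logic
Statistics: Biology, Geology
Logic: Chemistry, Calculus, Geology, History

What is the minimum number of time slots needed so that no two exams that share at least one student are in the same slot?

Algebra, Econ, Calculus all conflict with each other, so at least 3 time slots are needed.
A valid assignment using 3 time slots: Biology=1, Chemistry=3, Algebra=3, Econ=2, Art=2, Calculus=1, Geology=1, History=1, Statistics=2, Logic=2. Each listed conflict is separated.

3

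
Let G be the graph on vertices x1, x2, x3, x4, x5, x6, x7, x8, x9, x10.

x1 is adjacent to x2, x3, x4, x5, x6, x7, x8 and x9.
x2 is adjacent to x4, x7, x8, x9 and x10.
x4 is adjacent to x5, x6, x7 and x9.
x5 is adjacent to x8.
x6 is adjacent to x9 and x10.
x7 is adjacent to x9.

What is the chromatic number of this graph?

5

x1, x2, x4, x7, x9 are mutually adjacent (a clique of size 5), so at least 5 colors are needed.
One proper 5-coloring: x1=red, x2=green, x3=blue, x4=blue, x5=green, x6=green, x7=purple, x8=blue, x9=yellow, x10=red. No two adjacent vertices share a color.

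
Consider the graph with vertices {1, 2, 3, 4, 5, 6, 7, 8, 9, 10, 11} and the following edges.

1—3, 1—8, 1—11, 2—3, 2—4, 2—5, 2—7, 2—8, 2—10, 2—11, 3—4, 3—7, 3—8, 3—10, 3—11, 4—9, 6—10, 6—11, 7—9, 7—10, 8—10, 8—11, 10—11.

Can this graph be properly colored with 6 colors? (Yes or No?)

The chromatic number is 5. 2, 3, 8, 10, 11 are pairwise adjacent (a clique of size 5), so at least 5 colors are needed.
5 colors suffice: 1=b, 2=b, 3=a, 4=c, 5=a, 6=a, 7=c, 8=e, 9=a, 10=d, 11=c.
Since 6 ≥ 5, a proper 6-coloring certainly exists.

Yes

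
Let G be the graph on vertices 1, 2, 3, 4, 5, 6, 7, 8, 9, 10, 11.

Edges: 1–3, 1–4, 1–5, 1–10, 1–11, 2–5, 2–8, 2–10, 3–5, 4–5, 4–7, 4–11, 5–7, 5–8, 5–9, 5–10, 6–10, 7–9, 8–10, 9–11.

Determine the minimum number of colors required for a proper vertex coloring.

4

2, 5, 8, 10 are mutually adjacent (a clique of size 4), so at least 4 colors are needed.
4 colors suffice: color red → {5, 6, 11}; color blue → {1, 2, 7}; color green → {3, 4, 9, 10}; color yellow → {8}. Each edge has distinct colors on its endpoints.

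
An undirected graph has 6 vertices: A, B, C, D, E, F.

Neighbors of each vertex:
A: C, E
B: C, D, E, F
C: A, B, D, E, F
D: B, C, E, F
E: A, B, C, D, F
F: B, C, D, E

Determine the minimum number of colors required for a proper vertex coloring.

B, C, D, E, F are pairwise adjacent (a clique of size 5), so at least 5 colors are needed.
A valid assignment using 5 colors: A=green, B=purple, C=blue, D=green, E=red, F=yellow. No two adjacent vertices share a color.

5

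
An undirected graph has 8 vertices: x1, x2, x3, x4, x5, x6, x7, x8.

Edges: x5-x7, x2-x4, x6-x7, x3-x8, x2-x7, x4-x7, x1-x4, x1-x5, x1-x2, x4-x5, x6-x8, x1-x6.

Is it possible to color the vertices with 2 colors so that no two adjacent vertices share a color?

No

x1, x2, x4 are pairwise adjacent, so at least 3 colors are needed.
So 2 colors are not enough.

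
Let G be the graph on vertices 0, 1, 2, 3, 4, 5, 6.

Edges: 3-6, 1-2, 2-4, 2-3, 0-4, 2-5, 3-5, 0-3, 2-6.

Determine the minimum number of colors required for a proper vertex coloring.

3

2, 3, 6 form a triangle, so at least 3 colors are needed.
3 colors suffice: color red → {0, 2}; color blue → {1, 3, 4}; color green → {5, 6}. Every edge joins two different colors.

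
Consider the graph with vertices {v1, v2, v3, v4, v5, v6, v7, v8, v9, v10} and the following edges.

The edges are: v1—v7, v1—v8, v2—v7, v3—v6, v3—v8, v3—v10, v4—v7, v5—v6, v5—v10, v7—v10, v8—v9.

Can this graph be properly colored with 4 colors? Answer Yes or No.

The chromatic number is 3. The cycle v7-v1-v8-v3-v10-v7 has odd length 5, so it cannot be 2-colored; at least 3 colors are needed.
One proper 3-coloring: v1=2, v2=2, v3=3, v4=2, v5=1, v6=2, v7=1, v8=1, v9=2, v10=2.
Since 4 ≥ 3, a proper 4-coloring certainly exists.

Yes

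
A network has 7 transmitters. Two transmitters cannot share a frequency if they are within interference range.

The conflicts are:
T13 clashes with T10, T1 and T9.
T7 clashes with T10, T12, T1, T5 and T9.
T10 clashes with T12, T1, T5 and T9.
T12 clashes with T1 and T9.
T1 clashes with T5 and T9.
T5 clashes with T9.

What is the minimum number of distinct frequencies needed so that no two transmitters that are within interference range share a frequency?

T7, T10, T12, T1, T9 pairwise conflict, so at least 5 frequencies are needed.
5 frequencies suffice: frequency 1 → {T9}; frequency 2 → {T1}; frequency 3 → {T10}; frequency 4 → {T13, T7}; frequency 5 → {T12, T5}. Each listed conflict is separated.

5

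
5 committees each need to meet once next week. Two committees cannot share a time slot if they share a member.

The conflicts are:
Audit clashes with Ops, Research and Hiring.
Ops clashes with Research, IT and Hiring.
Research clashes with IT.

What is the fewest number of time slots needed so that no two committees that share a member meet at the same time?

3

Audit, Ops, Hiring are mutually in conflict, so at least 3 time slots are needed.
3 time slots suffice: Audit=3, Ops=1, Research=2, IT=3, Hiring=2. No two conflicting committees share a time slot.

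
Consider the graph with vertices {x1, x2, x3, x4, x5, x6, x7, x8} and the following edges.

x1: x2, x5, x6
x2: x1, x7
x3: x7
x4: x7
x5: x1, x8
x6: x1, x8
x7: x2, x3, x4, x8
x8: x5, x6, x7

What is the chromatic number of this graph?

3

The cycle x7-x2-x1-x6-x8-x7 has odd length 5, so it cannot be 2-colored; at least 3 colors are needed.
3 colors suffice: color red → {x1, x7}; color blue → {x2, x3, x4, x8}; color green → {x5, x6}. Every edge joins two different colors.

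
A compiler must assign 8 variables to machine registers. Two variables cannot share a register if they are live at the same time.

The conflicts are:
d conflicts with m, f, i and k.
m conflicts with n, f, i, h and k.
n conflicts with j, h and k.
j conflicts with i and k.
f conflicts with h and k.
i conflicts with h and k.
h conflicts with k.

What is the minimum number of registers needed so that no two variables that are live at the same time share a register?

d, m, i, k all conflict with each other, so at least 4 registers are needed.
A valid assignment using 4 registers: d=3, m=2, n=4, j=2, f=4, i=4, h=3, k=1. Every pair that conflicts lands in different registers.

4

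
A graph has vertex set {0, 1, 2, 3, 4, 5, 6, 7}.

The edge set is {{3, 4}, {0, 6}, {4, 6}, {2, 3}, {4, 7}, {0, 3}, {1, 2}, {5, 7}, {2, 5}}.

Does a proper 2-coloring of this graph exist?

The cycle 4-3-2-5-7-4 has odd length 5, so it cannot be 2-colored; at least 3 colors are needed.
So 2 colors are not enough.

No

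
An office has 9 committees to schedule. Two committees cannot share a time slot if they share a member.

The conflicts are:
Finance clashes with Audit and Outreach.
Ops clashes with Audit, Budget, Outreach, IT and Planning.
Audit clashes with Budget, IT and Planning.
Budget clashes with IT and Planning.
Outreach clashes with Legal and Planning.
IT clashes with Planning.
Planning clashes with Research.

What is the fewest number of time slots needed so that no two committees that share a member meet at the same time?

5

Ops, Audit, Budget, IT, Planning all conflict with each other, so at least 5 time slots are needed.
5 time slots suffice: Finance=1, Ops=3, Audit=2, Budget=5, Outreach=2, Legal=1, IT=4, Planning=1, Research=2. Each listed conflict is separated.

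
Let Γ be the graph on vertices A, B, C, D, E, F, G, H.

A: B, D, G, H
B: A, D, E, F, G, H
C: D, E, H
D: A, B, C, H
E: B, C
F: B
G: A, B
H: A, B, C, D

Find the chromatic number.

4

A, B, D, H form a clique, so at least 4 colors are needed.
4 colors suffice: A=2, B=1, C=1, D=4, E=2, F=2, G=3, H=3. Every edge joins two different colors.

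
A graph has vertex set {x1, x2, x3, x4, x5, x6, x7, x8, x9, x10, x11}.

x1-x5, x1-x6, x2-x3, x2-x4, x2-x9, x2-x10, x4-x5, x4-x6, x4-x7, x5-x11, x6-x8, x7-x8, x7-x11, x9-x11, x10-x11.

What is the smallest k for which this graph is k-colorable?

3

The cycle x2-x10-x11-x7-x4-x2 has odd length 5, so it cannot be 2-colored; at least 3 colors are needed.
3 colors suffice: x1=R, x2=B, x3=R, x4=R, x5=B, x6=B, x7=B, x8=R, x9=G, x10=G, x11=R. Every edge joins two different colors.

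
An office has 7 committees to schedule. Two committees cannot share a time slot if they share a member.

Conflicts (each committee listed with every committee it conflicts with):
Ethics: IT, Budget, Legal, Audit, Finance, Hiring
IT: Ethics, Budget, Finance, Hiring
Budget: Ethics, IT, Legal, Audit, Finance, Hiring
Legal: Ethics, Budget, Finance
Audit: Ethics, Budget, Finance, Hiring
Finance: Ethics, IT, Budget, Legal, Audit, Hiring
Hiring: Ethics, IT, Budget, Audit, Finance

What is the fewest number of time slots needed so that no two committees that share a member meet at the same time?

5

Ethics, Budget, Audit, Finance, Hiring pairwise conflict, so at least 5 time slots are needed.
5 time slots suffice: time slot 1 → {Budget}; time slot 2 → {Finance}; time slot 3 → {Ethics}; time slot 4 → {Legal, Hiring}; time slot 5 → {IT, Audit}. Every pair that conflicts lands in different time slots.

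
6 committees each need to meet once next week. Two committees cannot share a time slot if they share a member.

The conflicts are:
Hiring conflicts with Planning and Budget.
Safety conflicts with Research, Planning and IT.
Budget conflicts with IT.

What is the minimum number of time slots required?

The cycle Hiring-Budget-IT-Safety-Planning-Hiring has odd length 5, so it cannot be 2-colored; at least 3 time slots are needed.
3 time slots suffice: time slot 1 → {Safety, Budget}; time slot 2 → {Research, Planning, IT}; time slot 3 → {Hiring}. Every pair that conflicts lands in different time slots.

3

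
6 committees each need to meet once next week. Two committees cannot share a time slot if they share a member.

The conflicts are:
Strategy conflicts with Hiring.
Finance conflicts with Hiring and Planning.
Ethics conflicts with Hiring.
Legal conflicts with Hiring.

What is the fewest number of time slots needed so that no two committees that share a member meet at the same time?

2

Finance and Planning conflict, so at least 2 time slots are needed.
2 time slots suffice: time slot 1 → {Hiring, Planning}; time slot 2 → {Strategy, Finance, Ethics, Legal}. Each listed conflict is separated.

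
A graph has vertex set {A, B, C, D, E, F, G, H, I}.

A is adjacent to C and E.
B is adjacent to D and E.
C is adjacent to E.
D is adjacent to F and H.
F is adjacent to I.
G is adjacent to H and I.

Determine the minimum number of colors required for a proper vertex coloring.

3

A, C, E form a triangle, so at least 3 colors are needed.
3 colors suffice: color 1 → {D, E, I}; color 2 → {B, C, F, H}; color 3 → {A, G}. No two adjacent vertices share a color.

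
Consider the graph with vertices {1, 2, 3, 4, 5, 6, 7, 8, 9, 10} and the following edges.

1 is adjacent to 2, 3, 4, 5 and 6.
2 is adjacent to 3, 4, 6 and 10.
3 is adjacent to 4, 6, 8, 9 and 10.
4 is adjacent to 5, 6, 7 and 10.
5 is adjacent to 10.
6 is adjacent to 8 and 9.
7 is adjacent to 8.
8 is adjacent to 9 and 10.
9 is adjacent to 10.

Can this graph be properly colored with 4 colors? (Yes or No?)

No

1, 2, 3, 4, 6 are pairwise adjacent (a clique of size 5), so at least 5 colors are needed.
So 4 colors are not enough.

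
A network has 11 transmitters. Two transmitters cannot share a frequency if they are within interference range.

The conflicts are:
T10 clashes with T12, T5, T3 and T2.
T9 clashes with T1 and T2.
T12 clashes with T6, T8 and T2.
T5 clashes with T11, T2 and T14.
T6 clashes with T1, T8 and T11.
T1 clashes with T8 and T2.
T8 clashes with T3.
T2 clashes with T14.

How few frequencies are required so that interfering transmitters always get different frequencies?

3

T9, T1, T2 pairwise conflict, so at least 3 frequencies are needed.
A valid assignment using 3 frequencies: T10=3, T9=3, T12=2, T5=2, T6=1, T1=2, T8=3, T3=1, T11=3, T2=1, T14=3. No two conflicting transmitters share a frequency.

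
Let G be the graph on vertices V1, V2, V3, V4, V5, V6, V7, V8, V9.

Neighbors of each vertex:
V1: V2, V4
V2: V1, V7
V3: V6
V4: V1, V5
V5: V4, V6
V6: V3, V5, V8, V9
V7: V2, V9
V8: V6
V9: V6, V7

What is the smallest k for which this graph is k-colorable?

3

The cycle V1-V4-V5-V6-V9-V7-V2-V1 has odd length 7, so it cannot be 2-colored; at least 3 colors are needed.
3 colors suffice: V1=3, V2=2, V3=2, V4=1, V5=2, V6=1, V7=1, V8=2, V9=2. Every edge joins two different colors.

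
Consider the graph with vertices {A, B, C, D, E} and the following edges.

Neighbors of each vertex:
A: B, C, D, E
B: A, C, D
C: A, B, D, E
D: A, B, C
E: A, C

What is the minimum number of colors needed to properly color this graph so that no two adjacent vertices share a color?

A, B, C, D form a clique, so at least 4 colors are needed.
4 colors suffice: color red → {C}; color blue → {A}; color green → {B, E}; color yellow → {D}. Every edge joins two different colors.

4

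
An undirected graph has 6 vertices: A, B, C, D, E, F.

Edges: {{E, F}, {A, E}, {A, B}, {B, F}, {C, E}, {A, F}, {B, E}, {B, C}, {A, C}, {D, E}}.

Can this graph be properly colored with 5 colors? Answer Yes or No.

Yes

The chromatic number is 4. A, B, C, E are pairwise adjacent (a clique of size 4), so at least 4 colors are needed.
4 colors suffice: color 1 → {E}; color 2 → {A, D}; color 3 → {B}; color 4 → {C, F}.
Since 5 ≥ 4, a proper 5-coloring certainly exists.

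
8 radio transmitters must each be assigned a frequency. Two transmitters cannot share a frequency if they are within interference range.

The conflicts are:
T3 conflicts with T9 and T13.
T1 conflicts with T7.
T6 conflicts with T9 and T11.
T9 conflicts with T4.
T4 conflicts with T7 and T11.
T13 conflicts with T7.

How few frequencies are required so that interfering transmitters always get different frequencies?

The cycle T7-T4-T9-T3-T13-T7 has odd length 5, so it cannot be 2-colored; at least 3 frequencies are needed.
3 frequencies suffice: T3=3, T1=2, T6=2, T9=1, T4=2, T13=2, T7=1, T11=1. Every pair that conflicts lands in different frequencies.

3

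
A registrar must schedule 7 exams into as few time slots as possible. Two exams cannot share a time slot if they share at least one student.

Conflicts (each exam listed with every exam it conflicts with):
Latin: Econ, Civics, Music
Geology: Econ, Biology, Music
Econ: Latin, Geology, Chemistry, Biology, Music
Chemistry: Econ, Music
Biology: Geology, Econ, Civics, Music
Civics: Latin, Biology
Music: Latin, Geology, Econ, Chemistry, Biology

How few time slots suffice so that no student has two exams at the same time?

Geology, Econ, Biology, Music are mutually in conflict, so at least 4 time slots are needed.
4 time slots suffice: time slot 1 → {Econ, Civics}; time slot 2 → {Music}; time slot 3 → {Latin, Chemistry, Biology}; time slot 4 → {Geology}. No two conflicting exams share a time slot.

4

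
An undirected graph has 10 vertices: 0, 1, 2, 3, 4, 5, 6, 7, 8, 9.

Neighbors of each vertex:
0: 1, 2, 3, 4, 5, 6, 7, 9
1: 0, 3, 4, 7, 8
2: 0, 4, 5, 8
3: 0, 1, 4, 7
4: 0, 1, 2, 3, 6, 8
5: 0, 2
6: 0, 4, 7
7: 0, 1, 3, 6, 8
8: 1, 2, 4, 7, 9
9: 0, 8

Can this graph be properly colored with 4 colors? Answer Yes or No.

Yes

The chromatic number is 4. 0, 1, 3, 7 are mutually adjacent (a clique of size 4), so at least 4 colors are needed.
4 colors suffice: color a → {0, 8}; color b → {4, 5, 7, 9}; color c → {1, 2, 6}; color d → {3}.
That is already a proper 4-coloring.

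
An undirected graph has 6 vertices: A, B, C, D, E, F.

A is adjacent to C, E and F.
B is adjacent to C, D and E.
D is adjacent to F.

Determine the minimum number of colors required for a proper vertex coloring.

3

The cycle A-E-B-D-F-A has odd length 5, so it cannot be 2-colored; at least 3 colors are needed.
3 colors suffice: color 1 → {A, B}; color 2 → {C, D, E}; color 3 → {F}. Every edge joins two different colors.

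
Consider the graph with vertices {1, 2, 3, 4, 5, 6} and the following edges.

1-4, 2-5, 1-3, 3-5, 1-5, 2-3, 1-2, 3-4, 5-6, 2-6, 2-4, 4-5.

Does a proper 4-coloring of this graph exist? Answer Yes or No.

No

1, 2, 3, 4, 5 are pairwise adjacent (a clique of size 5), so at least 5 colors are needed.
So 4 colors are not enough.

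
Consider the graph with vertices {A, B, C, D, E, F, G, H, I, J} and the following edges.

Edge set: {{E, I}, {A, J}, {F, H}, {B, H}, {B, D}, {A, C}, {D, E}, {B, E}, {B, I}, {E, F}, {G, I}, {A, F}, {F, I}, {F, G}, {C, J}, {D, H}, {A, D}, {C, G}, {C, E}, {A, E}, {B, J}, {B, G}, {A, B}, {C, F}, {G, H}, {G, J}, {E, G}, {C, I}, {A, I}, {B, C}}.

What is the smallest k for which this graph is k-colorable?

B, C, E, G, I are pairwise adjacent (a clique of size 5), so at least 5 colors are needed.
5 colors suffice: color 1 → {B, F}; color 2 → {C, D}; color 3 → {E, H, J}; color 4 → {A, G}; color 5 → {I}. Every edge joins two different colors.

5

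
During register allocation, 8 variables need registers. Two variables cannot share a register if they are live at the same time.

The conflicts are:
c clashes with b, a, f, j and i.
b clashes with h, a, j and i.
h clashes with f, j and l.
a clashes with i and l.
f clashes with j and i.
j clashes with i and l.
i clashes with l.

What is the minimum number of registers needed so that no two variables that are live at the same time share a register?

c, b, j, i are mutually in conflict, so at least 4 registers are needed.
Using 4 registers: c=4, b=3, h=1, a=2, f=3, j=2, i=1, l=3. Every pair that conflicts lands in different registers.

4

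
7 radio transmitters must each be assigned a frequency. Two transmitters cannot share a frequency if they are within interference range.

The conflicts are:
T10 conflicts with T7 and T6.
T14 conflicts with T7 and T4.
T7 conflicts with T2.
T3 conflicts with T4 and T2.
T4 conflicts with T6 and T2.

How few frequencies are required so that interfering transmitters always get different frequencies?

3

T3, T4, T2 all conflict with each other, so at least 3 frequencies are needed.
3 frequencies suffice: frequency 1 → {T7, T4}; frequency 2 → {T14, T6, T2}; frequency 3 → {T10, T3}. No two conflicting transmitters share a frequency.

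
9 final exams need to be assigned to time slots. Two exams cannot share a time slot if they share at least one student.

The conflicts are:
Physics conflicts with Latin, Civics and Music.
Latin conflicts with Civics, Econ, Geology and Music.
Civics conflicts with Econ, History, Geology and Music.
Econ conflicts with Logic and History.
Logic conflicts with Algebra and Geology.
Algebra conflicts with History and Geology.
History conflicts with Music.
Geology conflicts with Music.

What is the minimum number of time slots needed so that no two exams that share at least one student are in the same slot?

Latin, Civics, Geology, Music all conflict with each other, so at least 4 time slots are needed.
4 time slots suffice: time slot 1 → {Civics, Logic}; time slot 2 → {Latin, History}; time slot 3 → {Physics, Econ, Geology}; time slot 4 → {Algebra, Music}. Every pair that conflicts lands in different time slots.

4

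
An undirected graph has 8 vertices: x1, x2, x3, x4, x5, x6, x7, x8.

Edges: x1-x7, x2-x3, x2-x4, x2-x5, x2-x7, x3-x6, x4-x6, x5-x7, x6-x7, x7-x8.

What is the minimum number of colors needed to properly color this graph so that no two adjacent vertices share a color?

3

x2, x5, x7 are pairwise adjacent, so at least 3 colors are needed.
3 colors suffice: color red → {x3, x4, x7}; color blue → {x1, x2, x6, x8}; color green → {x5}. Every edge joins two different colors.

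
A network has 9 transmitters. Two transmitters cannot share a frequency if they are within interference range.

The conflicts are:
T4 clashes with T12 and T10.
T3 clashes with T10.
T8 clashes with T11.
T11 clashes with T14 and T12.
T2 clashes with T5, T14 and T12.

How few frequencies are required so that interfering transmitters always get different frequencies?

T4 and T10 conflict, so at least 2 frequencies are needed.
2 frequencies suffice: frequency 1 → {T4, T3, T11, T2}; frequency 2 → {T8, T5, T14, T12, T10}. Each listed conflict is separated.

2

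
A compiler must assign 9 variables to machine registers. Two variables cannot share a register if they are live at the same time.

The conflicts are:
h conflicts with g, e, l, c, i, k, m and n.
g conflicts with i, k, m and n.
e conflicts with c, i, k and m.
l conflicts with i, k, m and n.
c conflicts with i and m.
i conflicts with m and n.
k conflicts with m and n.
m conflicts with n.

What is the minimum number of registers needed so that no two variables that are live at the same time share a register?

5

h, g, i, m, n pairwise conflict, so at least 5 registers are needed.
Using 5 registers: h=2, g=5, e=4, l=5, c=5, i=3, k=3, m=1, n=4. Every pair that conflicts lands in different registers.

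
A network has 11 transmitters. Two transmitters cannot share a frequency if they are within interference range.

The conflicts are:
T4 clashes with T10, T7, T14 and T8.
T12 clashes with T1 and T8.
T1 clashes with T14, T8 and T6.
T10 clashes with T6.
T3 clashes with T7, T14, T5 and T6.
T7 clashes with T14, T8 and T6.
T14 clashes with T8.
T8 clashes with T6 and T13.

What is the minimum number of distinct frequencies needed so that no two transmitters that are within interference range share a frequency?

T4, T7, T14, T8 are mutually in conflict, so at least 4 frequencies are needed.
4 frequencies suffice: T4=4, T12=2, T1=3, T10=1, T3=1, T7=3, T14=2, T5=2, T8=1, T6=2, T13=2. Every pair that conflicts lands in different frequencies.

4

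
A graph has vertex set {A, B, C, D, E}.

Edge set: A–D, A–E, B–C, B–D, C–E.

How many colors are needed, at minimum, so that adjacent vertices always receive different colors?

3

The cycle C-E-A-D-B-C has odd length 5, so it cannot be 2-colored; at least 3 colors are needed.
3 colors suffice: color red → {A, B}; color blue → {D, E}; color green → {C}. Every edge joins two different colors.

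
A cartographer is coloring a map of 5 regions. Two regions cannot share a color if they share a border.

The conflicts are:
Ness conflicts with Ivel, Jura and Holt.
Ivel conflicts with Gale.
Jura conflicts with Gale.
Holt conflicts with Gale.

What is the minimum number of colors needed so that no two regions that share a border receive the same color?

2

Ness and Holt conflict, so at least 2 colors are needed.
A valid assignment using 2 colors: Ness=1, Ivel=2, Jura=2, Holt=2, Gale=1. Every pair that conflicts lands in different colors.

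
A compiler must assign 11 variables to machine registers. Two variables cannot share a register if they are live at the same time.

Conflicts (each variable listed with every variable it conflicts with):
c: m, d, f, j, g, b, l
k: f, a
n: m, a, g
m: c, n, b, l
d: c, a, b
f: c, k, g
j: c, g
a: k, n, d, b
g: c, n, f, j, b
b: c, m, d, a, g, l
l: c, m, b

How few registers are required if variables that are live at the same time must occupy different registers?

c, m, b, l all conflict with each other, so at least 4 registers are needed.
4 registers suffice: c=1, k=3, n=2, m=3, d=3, f=2, j=2, a=1, g=3, b=2, l=4. Every pair that conflicts lands in different registers.

4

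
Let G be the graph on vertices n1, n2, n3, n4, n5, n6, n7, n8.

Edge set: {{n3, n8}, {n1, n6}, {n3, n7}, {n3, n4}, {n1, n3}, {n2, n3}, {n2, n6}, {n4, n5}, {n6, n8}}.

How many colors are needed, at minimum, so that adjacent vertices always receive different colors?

2

n6 and n8 are adjacent, so at least 2 colors are needed.
2 colors suffice: color 1 → {n3, n5, n6}; color 2 → {n1, n2, n4, n7, n8}. Each edge has distinct colors on its endpoints.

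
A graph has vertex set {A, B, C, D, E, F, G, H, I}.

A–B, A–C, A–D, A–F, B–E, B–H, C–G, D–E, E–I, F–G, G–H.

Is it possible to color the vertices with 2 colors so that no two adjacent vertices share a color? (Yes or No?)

No

The cycle G-C-A-B-H-G has odd length 5, so it cannot be 2-colored; at least 3 colors are needed.
So 2 colors are not enough.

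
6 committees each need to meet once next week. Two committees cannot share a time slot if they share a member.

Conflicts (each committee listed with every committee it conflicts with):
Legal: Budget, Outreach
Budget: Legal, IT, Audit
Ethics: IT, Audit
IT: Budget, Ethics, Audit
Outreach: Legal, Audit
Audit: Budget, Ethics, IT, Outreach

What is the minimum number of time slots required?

3

Budget, IT, Audit pairwise conflict, so at least 3 time slots are needed.
3 time slots suffice: time slot 1 → {Legal, Audit}; time slot 2 → {Budget, Ethics, Outreach}; time slot 3 → {IT}. Every pair that conflicts lands in different time slots.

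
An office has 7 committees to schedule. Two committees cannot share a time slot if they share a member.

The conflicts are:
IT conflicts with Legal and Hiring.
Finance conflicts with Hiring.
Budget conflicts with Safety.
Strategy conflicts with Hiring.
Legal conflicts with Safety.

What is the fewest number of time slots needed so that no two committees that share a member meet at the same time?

2

Strategy and Hiring conflict, so at least 2 time slots are needed.
2 time slots suffice: IT=2, Finance=2, Budget=1, Strategy=2, Legal=1, Safety=2, Hiring=1. No two conflicting committees share a time slot.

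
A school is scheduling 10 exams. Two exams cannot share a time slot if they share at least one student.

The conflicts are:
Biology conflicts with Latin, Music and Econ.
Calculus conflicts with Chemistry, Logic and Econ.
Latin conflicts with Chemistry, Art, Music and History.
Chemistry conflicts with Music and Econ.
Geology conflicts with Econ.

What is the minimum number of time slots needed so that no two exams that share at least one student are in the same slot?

3

Biology, Latin, Music are mutually in conflict, so at least 3 time slots are needed.
3 time slots suffice: time slot 1 → {Latin, Logic, Econ}; time slot 2 → {Biology, Chemistry, Art, Geology, History}; time slot 3 → {Calculus, Music}. Every pair that conflicts lands in different time slots.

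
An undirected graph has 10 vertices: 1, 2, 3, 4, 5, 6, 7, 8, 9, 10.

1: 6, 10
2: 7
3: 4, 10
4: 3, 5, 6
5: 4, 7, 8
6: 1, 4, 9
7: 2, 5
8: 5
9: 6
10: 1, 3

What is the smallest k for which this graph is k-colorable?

3

The cycle 3-4-6-1-10-3 has odd length 5, so it cannot be 2-colored; at least 3 colors are needed.
One proper 3-coloring: 1=blue, 2=red, 3=green, 4=blue, 5=red, 6=red, 7=blue, 8=blue, 9=blue, 10=red. Every edge joins two different colors.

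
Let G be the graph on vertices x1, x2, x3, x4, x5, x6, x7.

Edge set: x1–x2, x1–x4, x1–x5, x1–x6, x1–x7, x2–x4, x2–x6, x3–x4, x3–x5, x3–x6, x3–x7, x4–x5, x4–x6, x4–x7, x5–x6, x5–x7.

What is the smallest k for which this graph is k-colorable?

x1, x4, x5, x7 are mutually adjacent (a clique of size 4), so at least 4 colors are needed.
4 colors suffice: color red → {x4}; color blue → {x1, x3}; color green → {x6, x7}; color yellow → {x2, x5}. Every edge joins two different colors.

4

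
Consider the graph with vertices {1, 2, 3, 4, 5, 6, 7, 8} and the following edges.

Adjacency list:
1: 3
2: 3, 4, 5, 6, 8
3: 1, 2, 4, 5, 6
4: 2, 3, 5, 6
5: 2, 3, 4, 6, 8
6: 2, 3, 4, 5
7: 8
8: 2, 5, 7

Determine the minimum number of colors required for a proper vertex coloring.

2, 3, 4, 5, 6 form a clique, so at least 5 colors are needed.
5 colors suffice: 1=red, 2=red, 3=green, 4=yellow, 5=blue, 6=purple, 7=red, 8=green. No two adjacent vertices share a color.

5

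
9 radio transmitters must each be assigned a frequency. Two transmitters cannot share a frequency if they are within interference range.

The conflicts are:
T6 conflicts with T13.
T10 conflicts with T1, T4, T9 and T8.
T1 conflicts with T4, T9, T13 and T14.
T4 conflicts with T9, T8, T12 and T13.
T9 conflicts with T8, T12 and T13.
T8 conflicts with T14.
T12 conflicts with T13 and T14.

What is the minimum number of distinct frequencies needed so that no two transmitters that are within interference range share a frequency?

4

T4, T9, T12, T13 pairwise conflict, so at least 4 frequencies are needed.
Using 4 frequencies: T6=1, T10=4, T1=3, T4=2, T9=1, T8=3, T12=3, T13=4, T14=1. Each listed conflict is separated.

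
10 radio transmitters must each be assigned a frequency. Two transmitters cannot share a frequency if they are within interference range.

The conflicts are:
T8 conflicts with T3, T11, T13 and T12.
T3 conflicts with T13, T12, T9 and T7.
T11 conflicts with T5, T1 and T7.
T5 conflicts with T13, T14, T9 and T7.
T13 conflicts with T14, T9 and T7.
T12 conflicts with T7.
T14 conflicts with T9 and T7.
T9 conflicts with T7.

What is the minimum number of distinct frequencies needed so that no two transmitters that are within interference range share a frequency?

T5, T13, T14, T9, T7 are mutually in conflict, so at least 5 frequencies are needed.
5 frequencies suffice: frequency 1 → {T8, T1, T7}; frequency 2 → {T11, T13, T12}; frequency 3 → {T9}; frequency 4 → {T3, T5}; frequency 5 → {T14}. Each listed conflict is separated.

5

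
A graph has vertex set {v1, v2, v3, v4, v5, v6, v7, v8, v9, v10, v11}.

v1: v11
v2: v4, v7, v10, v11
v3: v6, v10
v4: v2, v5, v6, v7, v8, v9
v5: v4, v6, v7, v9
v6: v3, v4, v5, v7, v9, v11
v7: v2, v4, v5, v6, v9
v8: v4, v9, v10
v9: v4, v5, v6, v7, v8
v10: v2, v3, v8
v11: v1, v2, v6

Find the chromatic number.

5

v4, v5, v6, v7, v9 are mutually adjacent (a clique of size 5), so at least 5 colors are needed.
5 colors suffice: color 1 → {v1, v2, v6, v8}; color 2 → {v4, v10, v11}; color 3 → {v3, v9}; color 4 → {v7}; color 5 → {v5}. Each edge has distinct colors on its endpoints.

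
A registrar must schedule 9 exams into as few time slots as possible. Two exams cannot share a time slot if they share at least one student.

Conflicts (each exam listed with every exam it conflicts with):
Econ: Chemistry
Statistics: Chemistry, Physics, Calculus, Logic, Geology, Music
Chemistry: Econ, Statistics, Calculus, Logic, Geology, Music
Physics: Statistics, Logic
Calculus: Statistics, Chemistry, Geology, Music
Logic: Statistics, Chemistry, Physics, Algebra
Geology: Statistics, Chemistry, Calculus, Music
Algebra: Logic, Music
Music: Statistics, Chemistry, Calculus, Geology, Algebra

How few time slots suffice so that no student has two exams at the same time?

Statistics, Chemistry, Calculus, Geology, Music all conflict with each other, so at least 5 time slots are needed.
Using 5 time slots: Econ=2, Statistics=2, Chemistry=1, Physics=1, Calculus=4, Logic=3, Geology=5, Algebra=1, Music=3. Every pair that conflicts lands in different time slots.

5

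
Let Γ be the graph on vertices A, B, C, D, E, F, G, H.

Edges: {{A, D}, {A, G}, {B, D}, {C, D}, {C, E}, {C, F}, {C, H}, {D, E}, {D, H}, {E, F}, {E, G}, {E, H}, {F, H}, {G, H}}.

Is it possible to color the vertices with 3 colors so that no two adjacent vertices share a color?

No

C, D, E, H are pairwise adjacent (a clique of size 4), so at least 4 colors are needed.
So 3 colors are not enough.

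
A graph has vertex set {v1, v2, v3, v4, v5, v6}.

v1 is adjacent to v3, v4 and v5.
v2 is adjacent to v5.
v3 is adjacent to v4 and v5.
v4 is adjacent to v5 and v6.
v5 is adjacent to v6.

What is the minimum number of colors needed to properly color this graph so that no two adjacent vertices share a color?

4

v1, v3, v4, v5 are mutually adjacent (a clique of size 4), so at least 4 colors are needed.
4 colors suffice: v1=3, v2=2, v3=4, v4=2, v5=1, v6=3. Each edge has distinct colors on its endpoints.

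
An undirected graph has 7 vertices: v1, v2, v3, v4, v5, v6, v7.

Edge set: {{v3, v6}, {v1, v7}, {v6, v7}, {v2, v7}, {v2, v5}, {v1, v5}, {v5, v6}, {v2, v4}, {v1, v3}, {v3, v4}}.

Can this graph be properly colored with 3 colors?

Yes

The chromatic number is 3. The cycle v7-v1-v3-v4-v2-v7 has odd length 5, so it cannot be 2-colored; at least 3 colors are needed.
A valid assignment using 3 colors: v1=2, v2=1, v3=1, v4=2, v5=3, v6=2, v7=3.
That is already a proper 3-coloring.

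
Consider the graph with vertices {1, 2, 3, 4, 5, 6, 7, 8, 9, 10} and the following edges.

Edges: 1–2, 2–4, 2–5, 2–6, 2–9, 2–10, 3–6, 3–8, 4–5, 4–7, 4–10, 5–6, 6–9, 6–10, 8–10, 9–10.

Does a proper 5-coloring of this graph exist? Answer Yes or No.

The chromatic number is 4. 2, 6, 9, 10 are pairwise adjacent (a clique of size 4), so at least 4 colors are needed.
4 colors suffice: color a → {2, 3, 7}; color b → {1, 5, 10}; color c → {4, 6, 8}; color d → {9}.
Since 5 ≥ 4, a proper 5-coloring certainly exists.

Yes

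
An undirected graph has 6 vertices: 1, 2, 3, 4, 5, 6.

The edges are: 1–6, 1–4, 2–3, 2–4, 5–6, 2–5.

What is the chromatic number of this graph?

3

The cycle 6-5-2-4-1-6 has odd length 5, so it cannot be 2-colored; at least 3 colors are needed.
3 colors suffice: color a → {2, 6}; color b → {3, 4, 5}; color c → {1}. Each edge has distinct colors on its endpoints.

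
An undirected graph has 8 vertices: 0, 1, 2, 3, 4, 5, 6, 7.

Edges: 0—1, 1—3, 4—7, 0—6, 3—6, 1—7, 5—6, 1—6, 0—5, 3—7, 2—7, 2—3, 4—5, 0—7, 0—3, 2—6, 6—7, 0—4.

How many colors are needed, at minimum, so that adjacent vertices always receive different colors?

0, 1, 3, 6, 7 form a clique, so at least 5 colors are needed.
A valid assignment using 5 colors: 0=a, 1=e, 2=a, 3=d, 4=c, 5=b, 6=c, 7=b. Each edge has distinct colors on its endpoints.

5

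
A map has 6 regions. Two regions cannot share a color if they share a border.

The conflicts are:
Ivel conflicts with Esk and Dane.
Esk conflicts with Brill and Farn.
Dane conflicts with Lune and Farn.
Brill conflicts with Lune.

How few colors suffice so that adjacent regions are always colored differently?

The cycle Esk-Brill-Lune-Dane-Ivel-Esk has odd length 5, so it cannot be 2-colored; at least 3 colors are needed.
3 colors suffice: color 1 → {Esk, Dane}; color 2 → {Ivel, Lune, Farn}; color 3 → {Brill}. Every pair that conflicts lands in different colors.

3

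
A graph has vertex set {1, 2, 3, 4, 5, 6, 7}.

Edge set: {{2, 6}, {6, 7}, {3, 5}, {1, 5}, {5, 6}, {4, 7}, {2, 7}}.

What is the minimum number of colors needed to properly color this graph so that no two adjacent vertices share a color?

2, 6, 7 are mutually adjacent, so at least 3 colors are needed.
3 colors suffice: 1=b, 2=c, 3=b, 4=b, 5=a, 6=b, 7=a. Each edge has distinct colors on its endpoints.

3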